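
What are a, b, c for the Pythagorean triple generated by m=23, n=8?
(465, 368, 593)

Euclid's formula: a = m² - n², b = 2mn, c = m² + n²
m = 23, n = 8
a = 23² - 8² = 529 - 64 = 465
b = 2 × 23 × 8 = 368
c = 23² + 8² = 529 + 64 = 593
Verification: 465² + 368² = 216225 + 135424 = 351649 = 593² ✓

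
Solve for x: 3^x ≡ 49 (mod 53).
20

Baby-step giant-step with step n = ⌈√53⌉ = 8.
Baby steps 3^j mod 53 (j:value) for j=0..7: 0:1, 1:3, 2:9, 3:27, 4:28, 5:31, 6:40, 7:14.
Giant-step multiplier: 3^(-8) ≡ 3^(52-8) = 3^44 ≡ 24 (mod 53).
Giant steps γ_i = 49·24^i mod 53: γ_0=49, γ_1=10, γ_2=28 (in table at j=4).
x = i·n + j = 2·8 + 4 = 20.
Check: 3^20 ≡ 49 (mod 53).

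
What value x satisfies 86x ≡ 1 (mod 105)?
11

gcd(86, 105) = 1, so the inverse exists.
Extended Euclidean algorithm on (105, 86):
105 = 1 × 86 + 19  ⟹  19 = (1)·105 + (-1)·86
86 = 4 × 19 + 10  ⟹  10 = (-4)·105 + (5)·86
19 = 1 × 10 + 9  ⟹  9 = (5)·105 + (-6)·86
10 = 1 × 9 + 1  ⟹  1 = (-9)·105 + (11)·86
So (11)·86 ≡ 1 (mod 105), i.e. 86^(-1) ≡ 11 (mod 105).
Check: 86 × 11 = 946 ≡ 1 (mod 105)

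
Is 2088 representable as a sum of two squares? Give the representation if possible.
18² + 42² (a=18, b=42)

Factorization: 2088 = 2^3 × 3^2 × 29
By Fermat: n is sum of two squares iff every prime p ≡ 3 (mod 4) appears to even power.
All primes ≡ 3 (mod 4) appear to even power.
Search a = 0, 1, 2, … for 2088 - a² a perfect square: first hit at a = 18: 2088 - 324 = 1764 = 42².
2088 = 18² + 42² = 324 + 1764 ✓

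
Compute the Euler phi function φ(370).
144

370 = 2 × 5 × 37
φ(n) = n × ∏(1 - 1/p) for each prime p dividing n
φ(370) = 370 × (1 - 1/2) × (1 - 1/5) × (1 - 1/37) = 144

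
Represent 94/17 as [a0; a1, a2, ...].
[5; 1, 1, 8]

Euclidean algorithm steps:
94 = 5 × 17 + 9
17 = 1 × 9 + 8
9 = 1 × 8 + 1
8 = 8 × 1 + 0
Continued fraction: [5; 1, 1, 8]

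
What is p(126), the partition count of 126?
3519222692

p(n) counts ways to write n as a sum of positive integers (order ignored).
Euler's pentagonal recurrence: p(k) = p(k-1) + p(k-2) - p(k-5) - p(k-7) + p(k-12) + p(k-15) - ... (offsets j(3j∓1)/2, signs ++--, p(0)=1, p(<0)=0).
DP table for k = 0..125: p(0)=1, p(1)=1, p(2)=2, p(3)=3, p(4)=5, p(5)=7, p(6)=11, p(7)=15, p(8)=22, p(9)=30, p(10)=42, p(11)=56, p(12)=77, p(13)=101, p(14)=135, p(15)=176, p(16)=231, p(17)=297, p(18)=385, p(19)=490, p(20)=627, p(21)=792, p(22)=1002, p(23)=1255, p(24)=1575, p(25)=1958, p(26)=2436, p(27)=3010, p(28)=3718, p(29)=4565, p(30)=5604, p(31)=6842, p(32)=8349, p(33)=10143, p(34)=12310, p(35)=14883, p(36)=17977, p(37)=21637, p(38)=26015, p(39)=31185, p(40)=37338, p(41)=44583, p(42)=53174, p(43)=63261, p(44)=75175, p(45)=89134, p(46)=105558, p(47)=124754, p(48)=147273, p(49)=173525, p(50)=204226, p(51)=239943, p(52)=281589, p(53)=329931, p(54)=386155, p(55)=451276, p(56)=526823, p(57)=614154, p(58)=715220, p(59)=831820, p(60)=966467, p(61)=1121505, p(62)=1300156, p(63)=1505499, p(64)=1741630, p(65)=2012558, p(66)=2323520, p(67)=2679689, p(68)=3087735, p(69)=3554345, p(70)=4087968, p(71)=4697205, p(72)=5392783, p(73)=6185689, p(74)=7089500, p(75)=8118264, p(76)=9289091, p(77)=10619863, p(78)=12132164, p(79)=13848650, p(80)=15796476, p(81)=18004327, p(82)=20506255, p(83)=23338469, p(84)=26543660, p(85)=30167357, p(86)=34262962, p(87)=38887673, p(88)=44108109, p(89)=49995925, p(90)=56634173, p(91)=64112359, p(92)=72533807, p(93)=82010177, p(94)=92669720, p(95)=104651419, p(96)=118114304, p(97)=133230930, p(98)=150198136, p(99)=169229875, p(100)=190569292, p(101)=214481126, p(102)=241265379, p(103)=271248950, p(104)=304801365, p(105)=342325709, p(106)=384276336, p(107)=431149389, p(108)=483502844, p(109)=541946240, p(110)=607163746, p(111)=679903203, p(112)=761002156, p(113)=851376628, p(114)=952050665, p(115)=1064144451, p(116)=1188908248, p(117)=1327710076, p(118)=1482074143, p(119)=1653668665, p(120)=1844349560, p(121)=2056148051, p(122)=2291320912, p(123)=2552338241, p(124)=2841940500, p(125)=3163127352.
Final step: p(126) = p(125) + p(124) - p(121) - p(119) + p(114) + p(111) - p(104) - p(100) + p(91) + p(86) - p(75) - p(69) + p(56) + p(49) - p(34) - p(26) + p(9) + p(0)
= 3163127352 + 2841940500 - 2056148051 - 1653668665 + 952050665 + 679903203 - 304801365 - 190569292 + 64112359 + 34262962 - 8118264 - 3554345 + 526823 + 173525 - 12310 - 2436 + 30 + 1
= 3519222692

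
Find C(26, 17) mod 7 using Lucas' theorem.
2

Using Lucas' theorem:
Write n=26 and k=17 in base 7:
n in base 7: [3, 5]
k in base 7: [2, 3]
C(26,17) mod 7 = ∏ C(n_i, k_i) mod 7
Digit binomials (mod 7): C(3,2) = 3; C(5,3) = 10 ≡ 3
Product: 3 × 3 = 9 ≡ 2 (mod 7)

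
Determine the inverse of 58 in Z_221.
141

gcd(58, 221) = 1, so the inverse exists.
Extended Euclidean algorithm on (221, 58):
221 = 3 × 58 + 47  ⟹  47 = (1)·221 + (-3)·58
58 = 1 × 47 + 11  ⟹  11 = (-1)·221 + (4)·58
47 = 4 × 11 + 3  ⟹  3 = (5)·221 + (-19)·58
11 = 3 × 3 + 2  ⟹  2 = (-16)·221 + (61)·58
3 = 1 × 2 + 1  ⟹  1 = (21)·221 + (-80)·58
So (-80)·58 ≡ 1 (mod 221), i.e. 58^(-1) ≡ -80 ≡ 141 (mod 221).
Check: 58 × 141 = 8178 ≡ 1 (mod 221)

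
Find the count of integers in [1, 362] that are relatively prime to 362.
180

362 = 2 × 181
φ(n) = n × ∏(1 - 1/p) for each prime p dividing n
φ(362) = 362 × (1 - 1/2) × (1 - 1/181) = 180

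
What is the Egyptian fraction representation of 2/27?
1/14 + 1/378

Greedy algorithm:
2/27: ceiling(27/2) = 14, use 1/14
1/378: ceiling(378/1) = 378, use 1/378
Result: 2/27 = 1/14 + 1/378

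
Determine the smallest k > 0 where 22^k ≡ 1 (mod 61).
15

61 is prime, so ord(22) divides φ(61) = 60.
Divisors of 60: 1, 2, 3, 4, 5, 6, 10, 12, 15, 20, 30, 60.
Repeated squaring: 22^1 ≡ 22, 22^2 ≡ 57, 22^4 ≡ 16, 22^8 ≡ 12, 22^16 ≡ 22, 22^32 ≡ 57 (mod 61).
Test 22^d mod 61 for each divisor d in increasing order:
22^1 ≡ 22
22^2 ≡ 57
22^3 = 22^2·22^1 ≡ 34
22^4 ≡ 16
22^5 = 22^4·22^1 ≡ 47
22^6 = 22^4·22^2 ≡ 58
22^10 = 22^8·22^2 ≡ 13
22^12 = 22^8·22^4 ≡ 9
22^15 = 22^8·22^4·22^2·22^1 ≡ 1  ← first divisor giving 1
The order is 15.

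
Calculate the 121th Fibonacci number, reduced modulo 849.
235

Matrix identity: Q^n = [[F_(n+1), F_n], [F_n, F_(n-1)]] with Q = [[1,1],[1,0]].
n = 121 = 1111001₂. Square-and-multiply, entries mod 849:
Q^1 = [[1,1],[1,0]]
Q^3 = (Q^1)²·Q = [[3,2],[2,1]]
Q^7 = (Q^3)²·Q = [[21,13],[13,8]]
Q^15 = (Q^7)²·Q = [[138,610],[610,377]]
Q^30 = (Q^15)² = [[604,20],[20,584]]
Q^60 = (Q^30)² = [[146,837],[837,158]]
Q^121 = (Q^60)²·Q = [[832,235],[235,597]]
F_121 mod 849 = Q^121[0][1] = 235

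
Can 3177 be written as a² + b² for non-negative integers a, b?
24² + 51² (a=24, b=51)

Factorization: 3177 = 3^2 × 353
By Fermat: n is sum of two squares iff every prime p ≡ 3 (mod 4) appears to even power.
All primes ≡ 3 (mod 4) appear to even power.
Search a = 0, 1, 2, … for 3177 - a² a perfect square: first hit at a = 24: 3177 - 576 = 2601 = 51².
3177 = 24² + 51² = 576 + 2601 ✓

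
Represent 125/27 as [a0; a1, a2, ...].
[4; 1, 1, 1, 2, 3]

Euclidean algorithm steps:
125 = 4 × 27 + 17
27 = 1 × 17 + 10
17 = 1 × 10 + 7
10 = 1 × 7 + 3
7 = 2 × 3 + 1
3 = 3 × 1 + 0
Continued fraction: [4; 1, 1, 1, 2, 3]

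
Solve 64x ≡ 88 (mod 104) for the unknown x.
x ≡ 3 (mod 13)

gcd(64, 104) = 8, which divides 88, so solutions exist.
Divide through by 8: 8x ≡ 11 (mod 13).
Find 8^(-1) mod 13 by the extended Euclidean algorithm:
13 = 1 × 8 + 5  ⟹  5 = (1)·13 + (-1)·8
8 = 1 × 5 + 3  ⟹  3 = (-1)·13 + (2)·8
5 = 1 × 3 + 2  ⟹  2 = (2)·13 + (-3)·8
3 = 1 × 2 + 1  ⟹  1 = (-3)·13 + (5)·8
So (5)·8 ≡ 1 (mod 13), i.e. 8^(-1) ≡ 5 (mod 13).
x ≡ 5 × 11 = 55 ≡ 3 (mod 13).
Check: 64 × 3 = 192 ≡ 88 (mod 104).
x ≡ 3 (mod 13), giving 8 solutions mod 104.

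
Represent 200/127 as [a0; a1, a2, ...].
[1; 1, 1, 2, 1, 5, 3]

Euclidean algorithm steps:
200 = 1 × 127 + 73
127 = 1 × 73 + 54
73 = 1 × 54 + 19
54 = 2 × 19 + 16
19 = 1 × 16 + 3
16 = 5 × 3 + 1
3 = 3 × 1 + 0
Continued fraction: [1; 1, 1, 2, 1, 5, 3]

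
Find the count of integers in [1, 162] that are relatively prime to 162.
54

162 = 2 × 3^4
φ(n) = n × ∏(1 - 1/p) for each prime p dividing n
φ(162) = 162 × (1 - 1/2) × (1 - 1/3) = 54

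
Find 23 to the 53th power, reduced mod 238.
109

Repeated squaring. Binary of 53 = 110101.
23^1 ≡ 23 (mod 238); 23^2 ≡ 53 (mod 238); 23^4 ≡ 191 (mod 238); 23^8 ≡ 67 (mod 238); 23^16 ≡ 205 (mod 238); 23^32 ≡ 137 (mod 238)
23^53 = 23^1 × 23^4 × 23^16 × 23^32 ≡ 109 (mod 238)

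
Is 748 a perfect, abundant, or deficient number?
abundant

Proper divisors of 748: sum = 1 + 2 + 4 + 11 + 17 + 22 + 34 + 44 + 68 + 187 + 374 = 764
Since 764 > 748, 748 is abundant.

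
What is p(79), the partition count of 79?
13848650

p(n) counts ways to write n as a sum of positive integers (order ignored).
Euler's pentagonal recurrence: p(k) = p(k-1) + p(k-2) - p(k-5) - p(k-7) + p(k-12) + p(k-15) - ... (offsets j(3j∓1)/2, signs ++--, p(0)=1, p(<0)=0).
DP table for k = 0..78: p(0)=1, p(1)=1, p(2)=2, p(3)=3, p(4)=5, p(5)=7, p(6)=11, p(7)=15, p(8)=22, p(9)=30, p(10)=42, p(11)=56, p(12)=77, p(13)=101, p(14)=135, p(15)=176, p(16)=231, p(17)=297, p(18)=385, p(19)=490, p(20)=627, p(21)=792, p(22)=1002, p(23)=1255, p(24)=1575, p(25)=1958, p(26)=2436, p(27)=3010, p(28)=3718, p(29)=4565, p(30)=5604, p(31)=6842, p(32)=8349, p(33)=10143, p(34)=12310, p(35)=14883, p(36)=17977, p(37)=21637, p(38)=26015, p(39)=31185, p(40)=37338, p(41)=44583, p(42)=53174, p(43)=63261, p(44)=75175, p(45)=89134, p(46)=105558, p(47)=124754, p(48)=147273, p(49)=173525, p(50)=204226, p(51)=239943, p(52)=281589, p(53)=329931, p(54)=386155, p(55)=451276, p(56)=526823, p(57)=614154, p(58)=715220, p(59)=831820, p(60)=966467, p(61)=1121505, p(62)=1300156, p(63)=1505499, p(64)=1741630, p(65)=2012558, p(66)=2323520, p(67)=2679689, p(68)=3087735, p(69)=3554345, p(70)=4087968, p(71)=4697205, p(72)=5392783, p(73)=6185689, p(74)=7089500, p(75)=8118264, p(76)=9289091, p(77)=10619863, p(78)=12132164.
Final step: p(79) = p(78) + p(77) - p(74) - p(72) + p(67) + p(64) - p(57) - p(53) + p(44) + p(39) - p(28) - p(22) + p(9) + p(2)
= 12132164 + 10619863 - 7089500 - 5392783 + 2679689 + 1741630 - 614154 - 329931 + 75175 + 31185 - 3718 - 1002 + 30 + 2
= 13848650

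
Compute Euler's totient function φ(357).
192

357 = 3 × 7 × 17
φ(n) = n × ∏(1 - 1/p) for each prime p dividing n
φ(357) = 357 × (1 - 1/3) × (1 - 1/7) × (1 - 1/17) = 192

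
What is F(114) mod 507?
40

Matrix identity: Q^n = [[F_(n+1), F_n], [F_n, F_(n-1)]] with Q = [[1,1],[1,0]].
n = 114 = 1110010₂. Square-and-multiply, entries mod 507:
Q^1 = [[1,1],[1,0]]
Q^3 = (Q^1)²·Q = [[3,2],[2,1]]
Q^7 = (Q^3)²·Q = [[21,13],[13,8]]
Q^14 = (Q^7)² = [[103,377],[377,233]]
Q^28 = (Q^14)² = [[131,429],[429,209]]
Q^57 = (Q^28)²·Q = [[274,430],[430,351]]
Q^114 = (Q^57)² = [[392,40],[40,352]]
F_114 mod 507 = Q^114[0][1] = 40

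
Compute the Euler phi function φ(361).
342

361 = 19^2
φ(n) = n × ∏(1 - 1/p) for each prime p dividing n
φ(361) = 361 × (1 - 1/19) = 342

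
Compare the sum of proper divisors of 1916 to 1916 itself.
deficient

Proper divisors of 1916: sum = 1 + 2 + 4 + 479 + 958 = 1444
Since 1444 < 1916, 1916 is deficient.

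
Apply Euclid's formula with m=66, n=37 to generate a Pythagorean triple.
(2987, 4884, 5725)

Euclid's formula: a = m² - n², b = 2mn, c = m² + n²
m = 66, n = 37
a = 66² - 37² = 4356 - 1369 = 2987
b = 2 × 66 × 37 = 4884
c = 66² + 37² = 4356 + 1369 = 5725
Verification: 2987² + 4884² = 8922169 + 23853456 = 32775625 = 5725² ✓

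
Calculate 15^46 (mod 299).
179

Repeated squaring. Binary of 46 = 101110.
15^1 ≡ 15 (mod 299); 15^2 ≡ 225 (mod 299); 15^4 ≡ 94 (mod 299); 15^8 ≡ 165 (mod 299); 15^16 ≡ 16 (mod 299); 15^32 ≡ 256 (mod 299)
15^46 = 15^2 × 15^4 × 15^8 × 15^32 ≡ 179 (mod 299)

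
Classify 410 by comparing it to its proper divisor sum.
deficient

Proper divisors of 410: sum = 1 + 2 + 5 + 10 + 41 + 82 + 205 = 346
Since 346 < 410, 410 is deficient.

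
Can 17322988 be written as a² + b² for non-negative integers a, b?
Not possible

Factorization: 17322988 = 2^2 × 163^3
By Fermat: n is sum of two squares iff every prime p ≡ 3 (mod 4) appears to even power.
Prime(s) ≡ 3 (mod 4) with odd exponent: [(163, 3)]
Therefore 17322988 cannot be expressed as a² + b².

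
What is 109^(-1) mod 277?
61

gcd(109, 277) = 1, so the inverse exists.
Extended Euclidean algorithm on (277, 109):
277 = 2 × 109 + 59  ⟹  59 = (1)·277 + (-2)·109
109 = 1 × 59 + 50  ⟹  50 = (-1)·277 + (3)·109
59 = 1 × 50 + 9  ⟹  9 = (2)·277 + (-5)·109
50 = 5 × 9 + 5  ⟹  5 = (-11)·277 + (28)·109
9 = 1 × 5 + 4  ⟹  4 = (13)·277 + (-33)·109
5 = 1 × 4 + 1  ⟹  1 = (-24)·277 + (61)·109
So (61)·109 ≡ 1 (mod 277), i.e. 109^(-1) ≡ 61 (mod 277).
Check: 109 × 61 = 6649 ≡ 1 (mod 277)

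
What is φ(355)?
280

355 = 5 × 71
φ(n) = n × ∏(1 - 1/p) for each prime p dividing n
φ(355) = 355 × (1 - 1/5) × (1 - 1/71) = 280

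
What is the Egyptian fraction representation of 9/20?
1/3 + 1/9 + 1/180

Greedy algorithm:
9/20: ceiling(20/9) = 3, use 1/3
7/60: ceiling(60/7) = 9, use 1/9
1/180: ceiling(180/1) = 180, use 1/180
Result: 9/20 = 1/3 + 1/9 + 1/180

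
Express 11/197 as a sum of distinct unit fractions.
1/18 + 1/3546

Greedy algorithm:
11/197: ceiling(197/11) = 18, use 1/18
1/3546: ceiling(3546/1) = 3546, use 1/3546
Result: 11/197 = 1/18 + 1/3546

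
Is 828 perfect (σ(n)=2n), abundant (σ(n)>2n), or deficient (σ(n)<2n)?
abundant

Proper divisors of 828: sum = 1 + 2 + 3 + 4 + 6 + 9 + 12 + 18 + ... + 138 + 207 + 276 + 414 (17 divisors) = 1356
Since 1356 > 828, 828 is abundant.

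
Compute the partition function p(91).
64112359

p(n) counts ways to write n as a sum of positive integers (order ignored).
Euler's pentagonal recurrence: p(k) = p(k-1) + p(k-2) - p(k-5) - p(k-7) + p(k-12) + p(k-15) - ... (offsets j(3j∓1)/2, signs ++--, p(0)=1, p(<0)=0).
DP table for k = 0..90: p(0)=1, p(1)=1, p(2)=2, p(3)=3, p(4)=5, p(5)=7, p(6)=11, p(7)=15, p(8)=22, p(9)=30, p(10)=42, p(11)=56, p(12)=77, p(13)=101, p(14)=135, p(15)=176, p(16)=231, p(17)=297, p(18)=385, p(19)=490, p(20)=627, p(21)=792, p(22)=1002, p(23)=1255, p(24)=1575, p(25)=1958, p(26)=2436, p(27)=3010, p(28)=3718, p(29)=4565, p(30)=5604, p(31)=6842, p(32)=8349, p(33)=10143, p(34)=12310, p(35)=14883, p(36)=17977, p(37)=21637, p(38)=26015, p(39)=31185, p(40)=37338, p(41)=44583, p(42)=53174, p(43)=63261, p(44)=75175, p(45)=89134, p(46)=105558, p(47)=124754, p(48)=147273, p(49)=173525, p(50)=204226, p(51)=239943, p(52)=281589, p(53)=329931, p(54)=386155, p(55)=451276, p(56)=526823, p(57)=614154, p(58)=715220, p(59)=831820, p(60)=966467, p(61)=1121505, p(62)=1300156, p(63)=1505499, p(64)=1741630, p(65)=2012558, p(66)=2323520, p(67)=2679689, p(68)=3087735, p(69)=3554345, p(70)=4087968, p(71)=4697205, p(72)=5392783, p(73)=6185689, p(74)=7089500, p(75)=8118264, p(76)=9289091, p(77)=10619863, p(78)=12132164, p(79)=13848650, p(80)=15796476, p(81)=18004327, p(82)=20506255, p(83)=23338469, p(84)=26543660, p(85)=30167357, p(86)=34262962, p(87)=38887673, p(88)=44108109, p(89)=49995925, p(90)=56634173.
Final step: p(91) = p(90) + p(89) - p(86) - p(84) + p(79) + p(76) - p(69) - p(65) + p(56) + p(51) - p(40) - p(34) + p(21) + p(14)
= 56634173 + 49995925 - 34262962 - 26543660 + 13848650 + 9289091 - 3554345 - 2012558 + 526823 + 239943 - 37338 - 12310 + 792 + 135
= 64112359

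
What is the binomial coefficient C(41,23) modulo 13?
0

Using Lucas' theorem:
Write n=41 and k=23 in base 13:
n in base 13: [3, 2]
k in base 13: [1, 10]
C(41,23) mod 13 = ∏ C(n_i, k_i) mod 13
Digit binomials (mod 13): C(3,1) = 3; C(2,10) = 0 (k_i > n_i)
Product: 3 × 0 = 0 ≡ 0 (mod 13)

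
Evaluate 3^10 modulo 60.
9

Repeated squaring. Binary of 10 = 1010.
3^1 ≡ 3 (mod 60); 3^2 ≡ 9 (mod 60); 3^4 ≡ 21 (mod 60); 3^8 ≡ 21 (mod 60)
3^10 = 3^2 × 3^8 ≡ 9 (mod 60)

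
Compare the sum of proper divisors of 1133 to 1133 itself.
deficient

Proper divisors of 1133: sum = 1 + 11 + 103 = 115
Since 115 < 1133, 1133 is deficient.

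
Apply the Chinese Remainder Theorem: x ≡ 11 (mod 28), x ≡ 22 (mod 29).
515

Using Chinese Remainder Theorem:
M = 28 × 29 = 812
M1 = 29, M2 = 28
y1 = 29^(-1) mod 28 = 1
y2 = 28^(-1) mod 29 = 28
x = (11×29×1 + 22×28×28) mod 812 = 515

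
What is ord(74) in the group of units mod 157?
156

157 is prime, so ord(74) divides φ(157) = 156.
Divisors of 156: 1, 2, 3, 4, 6, 12, 13, 26, 39, 52, 78, 156.
Repeated squaring: 74^1 ≡ 74, 74^2 ≡ 138, 74^4 ≡ 47, 74^8 ≡ 11, 74^16 ≡ 121, 74^32 ≡ 40, 74^64 ≡ 30, 74^128 ≡ 115 (mod 157).
Test 74^d mod 157 for each divisor d in increasing order:
74^1 ≡ 74
74^2 ≡ 138
74^3 = 74^2·74^1 ≡ 7
74^4 ≡ 47
74^6 = 74^4·74^2 ≡ 49
74^12 = 74^8·74^4 ≡ 46
74^13 = 74^8·74^4·74^1 ≡ 107
74^26 = 74^16·74^8·74^2 ≡ 145
74^39 = 74^32·74^4·74^2·74^1 ≡ 129
74^52 = 74^32·74^16·74^4 ≡ 144
74^78 = 74^64·74^8·74^4·74^2 ≡ 156
74^156 = 74^128·74^16·74^8·74^4 ≡ 1  ← first divisor giving 1
The order is 156.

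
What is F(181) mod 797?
667

Matrix identity: Q^n = [[F_(n+1), F_n], [F_n, F_(n-1)]] with Q = [[1,1],[1,0]].
n = 181 = 10110101₂. Square-and-multiply, entries mod 797:
Q^1 = [[1,1],[1,0]]
Q^2 = (Q^1)² = [[2,1],[1,1]]
Q^5 = (Q^2)²·Q = [[8,5],[5,3]]
Q^11 = (Q^5)²·Q = [[144,89],[89,55]]
Q^22 = (Q^11)² = [[762,177],[177,585]]
Q^45 = (Q^22)²·Q = [[790,674],[674,116]]
Q^90 = (Q^45)² = [[35,142],[142,690]]
Q^181 = (Q^90)²·Q = [[7,667],[667,137]]
F_181 mod 797 = Q^181[0][1] = 667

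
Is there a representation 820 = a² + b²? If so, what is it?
6² + 28² (a=6, b=28)

Factorization: 820 = 2^2 × 5 × 41
By Fermat: n is sum of two squares iff every prime p ≡ 3 (mod 4) appears to even power.
All primes ≡ 3 (mod 4) appear to even power.
Search a = 0, 1, 2, … for 820 - a² a perfect square: first hit at a = 6: 820 - 36 = 784 = 28².
820 = 6² + 28² = 36 + 784 ✓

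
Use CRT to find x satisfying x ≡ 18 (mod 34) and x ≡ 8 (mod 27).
494

Using Chinese Remainder Theorem:
M = 34 × 27 = 918
M1 = 27, M2 = 34
y1 = 27^(-1) mod 34 = 29
y2 = 34^(-1) mod 27 = 4
x = (18×27×29 + 8×34×4) mod 918 = 494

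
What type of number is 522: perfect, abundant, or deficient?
abundant

Proper divisors of 522: sum = 1 + 2 + 3 + 6 + 9 + 18 + 29 + 58 + 87 + 174 + 261 = 648
Since 648 > 522, 522 is abundant.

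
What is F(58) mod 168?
55

Matrix identity: Q^n = [[F_(n+1), F_n], [F_n, F_(n-1)]] with Q = [[1,1],[1,0]].
n = 58 = 111010₂. Square-and-multiply, entries mod 168:
Q^1 = [[1,1],[1,0]]
Q^3 = (Q^1)²·Q = [[3,2],[2,1]]
Q^7 = (Q^3)²·Q = [[21,13],[13,8]]
Q^14 = (Q^7)² = [[106,41],[41,65]]
Q^29 = (Q^14)²·Q = [[104,149],[149,123]]
Q^58 = (Q^29)² = [[89,55],[55,34]]
F_58 mod 168 = Q^58[0][1] = 55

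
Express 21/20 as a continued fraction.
[1; 20]

Euclidean algorithm steps:
21 = 1 × 20 + 1
20 = 20 × 1 + 0
Continued fraction: [1; 20]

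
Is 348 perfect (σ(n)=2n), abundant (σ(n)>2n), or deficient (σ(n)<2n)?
abundant

Proper divisors of 348: sum = 1 + 2 + 3 + 4 + 6 + 12 + 29 + 58 + 87 + 116 + 174 = 492
Since 492 > 348, 348 is abundant.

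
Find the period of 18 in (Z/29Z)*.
28

29 is prime, so ord(18) divides φ(29) = 28.
Divisors of 28: 1, 2, 4, 7, 14, 28.
Repeated squaring: 18^1 ≡ 18, 18^2 ≡ 5, 18^4 ≡ 25, 18^8 ≡ 16, 18^16 ≡ 24 (mod 29).
Test 18^d mod 29 for each divisor d in increasing order:
18^1 ≡ 18
18^2 ≡ 5
18^4 ≡ 25
18^7 = 18^4·18^2·18^1 ≡ 17
18^14 = 18^8·18^4·18^2 ≡ 28
18^28 = 18^16·18^8·18^4 ≡ 1  ← first divisor giving 1
The order is 28.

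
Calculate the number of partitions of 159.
97662728555

p(n) counts ways to write n as a sum of positive integers (order ignored).
Euler's pentagonal recurrence: p(k) = p(k-1) + p(k-2) - p(k-5) - p(k-7) + p(k-12) + p(k-15) - ... (offsets j(3j∓1)/2, signs ++--, p(0)=1, p(<0)=0).
DP table for k = 0..158: p(0)=1, p(1)=1, p(2)=2, p(3)=3, p(4)=5, p(5)=7, p(6)=11, p(7)=15, p(8)=22, p(9)=30, p(10)=42, p(11)=56, p(12)=77, p(13)=101, p(14)=135, p(15)=176, p(16)=231, p(17)=297, p(18)=385, p(19)=490, p(20)=627, p(21)=792, p(22)=1002, p(23)=1255, p(24)=1575, p(25)=1958, p(26)=2436, p(27)=3010, p(28)=3718, p(29)=4565, p(30)=5604, p(31)=6842, p(32)=8349, p(33)=10143, p(34)=12310, p(35)=14883, p(36)=17977, p(37)=21637, p(38)=26015, p(39)=31185, p(40)=37338, p(41)=44583, p(42)=53174, p(43)=63261, p(44)=75175, p(45)=89134, p(46)=105558, p(47)=124754, p(48)=147273, p(49)=173525, p(50)=204226, p(51)=239943, p(52)=281589, p(53)=329931, p(54)=386155, p(55)=451276, p(56)=526823, p(57)=614154, p(58)=715220, p(59)=831820, p(60)=966467, p(61)=1121505, p(62)=1300156, p(63)=1505499, p(64)=1741630, p(65)=2012558, p(66)=2323520, p(67)=2679689, p(68)=3087735, p(69)=3554345, p(70)=4087968, p(71)=4697205, p(72)=5392783, p(73)=6185689, p(74)=7089500, p(75)=8118264, p(76)=9289091, p(77)=10619863, p(78)=12132164, p(79)=13848650, p(80)=15796476, p(81)=18004327, p(82)=20506255, p(83)=23338469, p(84)=26543660, p(85)=30167357, p(86)=34262962, p(87)=38887673, p(88)=44108109, p(89)=49995925, p(90)=56634173, p(91)=64112359, p(92)=72533807, p(93)=82010177, p(94)=92669720, p(95)=104651419, p(96)=118114304, p(97)=133230930, p(98)=150198136, p(99)=169229875, p(100)=190569292, p(101)=214481126, p(102)=241265379, p(103)=271248950, p(104)=304801365, p(105)=342325709, p(106)=384276336, p(107)=431149389, p(108)=483502844, p(109)=541946240, p(110)=607163746, p(111)=679903203, p(112)=761002156, p(113)=851376628, p(114)=952050665, p(115)=1064144451, p(116)=1188908248, p(117)=1327710076, p(118)=1482074143, p(119)=1653668665, p(120)=1844349560, p(121)=2056148051, p(122)=2291320912, p(123)=2552338241, p(124)=2841940500, p(125)=3163127352, p(126)=3519222692, p(127)=3913864295, p(128)=4351078600, p(129)=4835271870, p(130)=5371315400, p(131)=5964539504, p(132)=6620830889, p(133)=7346629512, p(134)=8149040695, p(135)=9035836076, p(136)=10015581680, p(137)=11097645016, p(138)=12292341831, p(139)=13610949895, p(140)=15065878135, p(141)=16670689208, p(142)=18440293320, p(143)=20390982757, p(144)=22540654445, p(145)=24908858009, p(146)=27517052599, p(147)=30388671978, p(148)=33549419497, p(149)=37027355200, p(150)=40853235313, p(151)=45060624582, p(152)=49686288421, p(153)=54770336324, p(154)=60356673280, p(155)=66493182097, p(156)=73232243759, p(157)=80630964769, p(158)=88751778802.
Final step: p(159) = p(158) + p(157) - p(154) - p(152) + p(147) + p(144) - p(137) - p(133) + p(124) + p(119) - p(108) - p(102) + p(89) + p(82) - p(67) - p(59) + p(42) + p(33) - p(14) - p(4)
= 88751778802 + 80630964769 - 60356673280 - 49686288421 + 30388671978 + 22540654445 - 11097645016 - 7346629512 + 2841940500 + 1653668665 - 483502844 - 241265379 + 49995925 + 20506255 - 2679689 - 831820 + 53174 + 10143 - 135 - 5
= 97662728555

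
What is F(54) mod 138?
8

Matrix identity: Q^n = [[F_(n+1), F_n], [F_n, F_(n-1)]] with Q = [[1,1],[1,0]].
n = 54 = 110110₂. Square-and-multiply, entries mod 138:
Q^1 = [[1,1],[1,0]]
Q^3 = (Q^1)²·Q = [[3,2],[2,1]]
Q^6 = (Q^3)² = [[13,8],[8,5]]
Q^13 = (Q^6)²·Q = [[101,95],[95,6]]
Q^27 = (Q^13)²·Q = [[135,44],[44,91]]
Q^54 = (Q^27)² = [[13,8],[8,5]]
F_54 mod 138 = Q^54[0][1] = 8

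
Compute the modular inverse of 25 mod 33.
4

gcd(25, 33) = 1, so the inverse exists.
Extended Euclidean algorithm on (33, 25):
33 = 1 × 25 + 8  ⟹  8 = (1)·33 + (-1)·25
25 = 3 × 8 + 1  ⟹  1 = (-3)·33 + (4)·25
So (4)·25 ≡ 1 (mod 33), i.e. 25^(-1) ≡ 4 (mod 33).
Check: 25 × 4 = 100 ≡ 1 (mod 33)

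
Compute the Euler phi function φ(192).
64

192 = 2^6 × 3
φ(n) = n × ∏(1 - 1/p) for each prime p dividing n
φ(192) = 192 × (1 - 1/2) × (1 - 1/3) = 64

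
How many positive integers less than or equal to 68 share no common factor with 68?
32

68 = 2^2 × 17
φ(n) = n × ∏(1 - 1/p) for each prime p dividing n
φ(68) = 68 × (1 - 1/2) × (1 - 1/17) = 32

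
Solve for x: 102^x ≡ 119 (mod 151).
25

Baby-step giant-step with step n = ⌈√151⌉ = 13.
Baby steps 102^j mod 151 (j:value) for j=0..12: 0:1, 1:102, 2:136, 3:131, 4:74, 5:149, 6:98, 7:30, 8:40, 9:3, 10:4, 11:106, 12:91.
Giant-step multiplier: 102^(-13) ≡ 102^(150-13) = 102^137 ≡ 134 (mod 151).
Giant steps γ_i = 119·134^i mod 151: γ_0=119, γ_1=91 (in table at j=12).
x = i·n + j = 1·13 + 12 = 25.
Check: 102^25 ≡ 119 (mod 151).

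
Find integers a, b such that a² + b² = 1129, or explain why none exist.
20² + 27² (a=20, b=27)

Factorization: 1129 = 1129
By Fermat: n is sum of two squares iff every prime p ≡ 3 (mod 4) appears to even power.
All primes ≡ 3 (mod 4) appear to even power.
Search a = 0, 1, 2, … for 1129 - a² a perfect square: first hit at a = 20: 1129 - 400 = 729 = 27².
1129 = 20² + 27² = 400 + 729 ✓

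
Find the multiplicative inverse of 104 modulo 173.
5

gcd(104, 173) = 1, so the inverse exists.
Extended Euclidean algorithm on (173, 104):
173 = 1 × 104 + 69  ⟹  69 = (1)·173 + (-1)·104
104 = 1 × 69 + 35  ⟹  35 = (-1)·173 + (2)·104
69 = 1 × 35 + 34  ⟹  34 = (2)·173 + (-3)·104
35 = 1 × 34 + 1  ⟹  1 = (-3)·173 + (5)·104
So (5)·104 ≡ 1 (mod 173), i.e. 104^(-1) ≡ 5 (mod 173).
Check: 104 × 5 = 520 ≡ 1 (mod 173)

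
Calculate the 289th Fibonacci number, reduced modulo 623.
176

Matrix identity: Q^n = [[F_(n+1), F_n], [F_n, F_(n-1)]] with Q = [[1,1],[1,0]].
n = 289 = 100100001₂. Square-and-multiply, entries mod 623:
Q^1 = [[1,1],[1,0]]
Q^2 = (Q^1)² = [[2,1],[1,1]]
Q^4 = (Q^2)² = [[5,3],[3,2]]
Q^9 = (Q^4)²·Q = [[55,34],[34,21]]
Q^18 = (Q^9)² = [[443,92],[92,351]]
Q^36 = (Q^18)² = [[369,157],[157,212]]
Q^72 = (Q^36)² = [[76,259],[259,440]]
Q^144 = (Q^72)² = [[589,322],[322,267]]
Q^289 = (Q^144)²·Q = [[442,176],[176,266]]
F_289 mod 623 = Q^289[0][1] = 176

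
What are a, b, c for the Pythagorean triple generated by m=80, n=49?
(3999, 7840, 8801)

Euclid's formula: a = m² - n², b = 2mn, c = m² + n²
m = 80, n = 49
a = 80² - 49² = 6400 - 2401 = 3999
b = 2 × 80 × 49 = 7840
c = 80² + 49² = 6400 + 2401 = 8801
Verification: 3999² + 7840² = 15992001 + 61465600 = 77457601 = 8801² ✓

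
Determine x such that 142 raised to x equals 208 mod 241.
3

Baby-step giant-step with step n = ⌈√241⌉ = 16.
Baby steps 142^j mod 241 (j:value) for j=0..15: 0:1, 1:142, 2:161, 3:208, 4:134, 5:230, 6:125, 7:157, 8:122, 9:213, 10:121, 11:71, 12:201, 13:104, 14:67, 15:115.
h = 208 is already in the table at j=3, so x = 3.
Check: 142^3 ≡ 208 (mod 241).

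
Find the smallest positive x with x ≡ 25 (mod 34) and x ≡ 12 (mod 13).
25

Using Chinese Remainder Theorem:
M = 34 × 13 = 442
M1 = 13, M2 = 34
y1 = 13^(-1) mod 34 = 21
y2 = 34^(-1) mod 13 = 5
x = (25×13×21 + 12×34×5) mod 442 = 25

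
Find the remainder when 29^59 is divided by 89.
24

Repeated squaring. Binary of 59 = 111011.
29^1 ≡ 29 (mod 89); 29^2 ≡ 40 (mod 89); 29^4 ≡ 87 (mod 89); 29^8 ≡ 4 (mod 89); 29^16 ≡ 16 (mod 89); 29^32 ≡ 78 (mod 89)
29^59 = 29^1 × 29^2 × 29^8 × 29^16 × 29^32 ≡ 24 (mod 89)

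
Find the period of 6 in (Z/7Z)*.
2

7 is prime, so ord(6) divides φ(7) = 6.
Divisors of 6: 1, 2, 3, 6.
Repeated squaring: 6^1 ≡ 6, 6^2 ≡ 1, 6^4 ≡ 1 (mod 7).
Test 6^d mod 7 for each divisor d in increasing order:
6^1 ≡ 6
6^2 ≡ 1  ← first divisor giving 1
The order is 2.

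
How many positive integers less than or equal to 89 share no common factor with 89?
88

89 = 89
φ(n) = n × ∏(1 - 1/p) for each prime p dividing n
φ(89) = 89 × (1 - 1/89) = 88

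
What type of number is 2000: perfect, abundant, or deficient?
abundant

Proper divisors of 2000: sum = 1 + 2 + 4 + 5 + 8 + 10 + 16 + 20 + ... + 250 + 400 + 500 + 1000 (19 divisors) = 2836
Since 2836 > 2000, 2000 is abundant.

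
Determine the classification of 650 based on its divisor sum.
abundant

Proper divisors of 650: sum = 1 + 2 + 5 + 10 + 13 + 25 + 26 + 50 + 65 + 130 + 325 = 652
Since 652 > 650, 650 is abundant.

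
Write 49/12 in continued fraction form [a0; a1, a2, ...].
[4; 12]

Euclidean algorithm steps:
49 = 4 × 12 + 1
12 = 12 × 1 + 0
Continued fraction: [4; 12]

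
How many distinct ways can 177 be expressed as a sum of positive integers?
522115831195

p(n) counts ways to write n as a sum of positive integers (order ignored).
Euler's pentagonal recurrence: p(k) = p(k-1) + p(k-2) - p(k-5) - p(k-7) + p(k-12) + p(k-15) - ... (offsets j(3j∓1)/2, signs ++--, p(0)=1, p(<0)=0).
DP table for k = 0..176: p(0)=1, p(1)=1, p(2)=2, p(3)=3, p(4)=5, p(5)=7, p(6)=11, p(7)=15, p(8)=22, p(9)=30, p(10)=42, p(11)=56, p(12)=77, p(13)=101, p(14)=135, p(15)=176, p(16)=231, p(17)=297, p(18)=385, p(19)=490, p(20)=627, p(21)=792, p(22)=1002, p(23)=1255, p(24)=1575, p(25)=1958, p(26)=2436, p(27)=3010, p(28)=3718, p(29)=4565, p(30)=5604, p(31)=6842, p(32)=8349, p(33)=10143, p(34)=12310, p(35)=14883, p(36)=17977, p(37)=21637, p(38)=26015, p(39)=31185, p(40)=37338, p(41)=44583, p(42)=53174, p(43)=63261, p(44)=75175, p(45)=89134, p(46)=105558, p(47)=124754, p(48)=147273, p(49)=173525, p(50)=204226, p(51)=239943, p(52)=281589, p(53)=329931, p(54)=386155, p(55)=451276, p(56)=526823, p(57)=614154, p(58)=715220, p(59)=831820, p(60)=966467, p(61)=1121505, p(62)=1300156, p(63)=1505499, p(64)=1741630, p(65)=2012558, p(66)=2323520, p(67)=2679689, p(68)=3087735, p(69)=3554345, p(70)=4087968, p(71)=4697205, p(72)=5392783, p(73)=6185689, p(74)=7089500, p(75)=8118264, p(76)=9289091, p(77)=10619863, p(78)=12132164, p(79)=13848650, p(80)=15796476, p(81)=18004327, p(82)=20506255, p(83)=23338469, p(84)=26543660, p(85)=30167357, p(86)=34262962, p(87)=38887673, p(88)=44108109, p(89)=49995925, p(90)=56634173, p(91)=64112359, p(92)=72533807, p(93)=82010177, p(94)=92669720, p(95)=104651419, p(96)=118114304, p(97)=133230930, p(98)=150198136, p(99)=169229875, p(100)=190569292, p(101)=214481126, p(102)=241265379, p(103)=271248950, p(104)=304801365, p(105)=342325709, p(106)=384276336, p(107)=431149389, p(108)=483502844, p(109)=541946240, p(110)=607163746, p(111)=679903203, p(112)=761002156, p(113)=851376628, p(114)=952050665, p(115)=1064144451, p(116)=1188908248, p(117)=1327710076, p(118)=1482074143, p(119)=1653668665, p(120)=1844349560, p(121)=2056148051, p(122)=2291320912, p(123)=2552338241, p(124)=2841940500, p(125)=3163127352, p(126)=3519222692, p(127)=3913864295, p(128)=4351078600, p(129)=4835271870, p(130)=5371315400, p(131)=5964539504, p(132)=6620830889, p(133)=7346629512, p(134)=8149040695, p(135)=9035836076, p(136)=10015581680, p(137)=11097645016, p(138)=12292341831, p(139)=13610949895, p(140)=15065878135, p(141)=16670689208, p(142)=18440293320, p(143)=20390982757, p(144)=22540654445, p(145)=24908858009, p(146)=27517052599, p(147)=30388671978, p(148)=33549419497, p(149)=37027355200, p(150)=40853235313, p(151)=45060624582, p(152)=49686288421, p(153)=54770336324, p(154)=60356673280, p(155)=66493182097, p(156)=73232243759, p(157)=80630964769, p(158)=88751778802, p(159)=97662728555, p(160)=107438159466, p(161)=118159068427, p(162)=129913904637, p(163)=142798995930, p(164)=156919475295, p(165)=172389800255, p(166)=189334822579, p(167)=207890420102, p(168)=228204732751, p(169)=250438925115, p(170)=274768617130, p(171)=301384802048, p(172)=330495499613, p(173)=362326859895, p(174)=397125074750, p(175)=435157697830, p(176)=476715857290.
Final step: p(177) = p(176) + p(175) - p(172) - p(170) + p(165) + p(162) - p(155) - p(151) + p(142) + p(137) - p(126) - p(120) + p(107) + p(100) - p(85) - p(77) + p(60) + p(51) - p(32) - p(22) + p(1)
= 476715857290 + 435157697830 - 330495499613 - 274768617130 + 172389800255 + 129913904637 - 66493182097 - 45060624582 + 18440293320 + 11097645016 - 3519222692 - 1844349560 + 431149389 + 190569292 - 30167357 - 10619863 + 966467 + 239943 - 8349 - 1002 + 1
= 522115831195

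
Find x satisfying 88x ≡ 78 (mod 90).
x ≡ 6 (mod 45)

gcd(88, 90) = 2, which divides 78, so solutions exist.
Divide through by 2: 44x ≡ 39 (mod 45).
Find 44^(-1) mod 45 by the extended Euclidean algorithm:
45 = 1 × 44 + 1  ⟹  1 = (1)·45 + (-1)·44
So (-1)·44 ≡ 1 (mod 45), i.e. 44^(-1) ≡ -1 ≡ 44 (mod 45).
x ≡ 44 × 39 = 1716 ≡ 6 (mod 45).
Check: 88 × 6 = 528 ≡ 78 (mod 90).
x ≡ 6 (mod 45), giving 2 solutions mod 90.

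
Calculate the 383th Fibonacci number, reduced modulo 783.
469

Matrix identity: Q^n = [[F_(n+1), F_n], [F_n, F_(n-1)]] with Q = [[1,1],[1,0]].
n = 383 = 101111111₂. Square-and-multiply, entries mod 783:
Q^1 = [[1,1],[1,0]]
Q^2 = (Q^1)² = [[2,1],[1,1]]
Q^5 = (Q^2)²·Q = [[8,5],[5,3]]
Q^11 = (Q^5)²·Q = [[144,89],[89,55]]
Q^23 = (Q^11)²·Q = [[171,469],[469,485]]
Q^47 = (Q^23)²·Q = [[153,208],[208,728]]
Q^95 = (Q^47)²·Q = [[144,118],[118,26]]
Q^191 = (Q^95)²·Q = [[693,208],[208,485]]
Q^383 = (Q^191)²·Q = [[414,469],[469,728]]
F_383 mod 783 = Q^383[0][1] = 469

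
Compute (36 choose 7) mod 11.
0

Using Lucas' theorem:
Write n=36 and k=7 in base 11:
n in base 11: [3, 3]
k in base 11: [0, 7]
C(36,7) mod 11 = ∏ C(n_i, k_i) mod 11
Digit binomials (mod 11): C(3,0) = 1; C(3,7) = 0 (k_i > n_i)
Product: 1 × 0 = 0 ≡ 0 (mod 11)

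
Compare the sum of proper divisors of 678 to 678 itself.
abundant

Proper divisors of 678: sum = 1 + 2 + 3 + 6 + 113 + 226 + 339 = 690
Since 690 > 678, 678 is abundant.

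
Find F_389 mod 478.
263

Matrix identity: Q^n = [[F_(n+1), F_n], [F_n, F_(n-1)]] with Q = [[1,1],[1,0]].
n = 389 = 110000101₂. Square-and-multiply, entries mod 478:
Q^1 = [[1,1],[1,0]]
Q^3 = (Q^1)²·Q = [[3,2],[2,1]]
Q^6 = (Q^3)² = [[13,8],[8,5]]
Q^12 = (Q^6)² = [[233,144],[144,89]]
Q^24 = (Q^12)² = [[457,2],[2,455]]
Q^48 = (Q^24)² = [[445,390],[390,55]]
Q^97 = (Q^48)²·Q = [[205,229],[229,454]]
Q^194 = (Q^97)² = [[300,341],[341,437]]
Q^389 = (Q^194)²·Q = [[152,263],[263,367]]
F_389 mod 478 = Q^389[0][1] = 263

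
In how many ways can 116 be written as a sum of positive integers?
1188908248

p(n) counts ways to write n as a sum of positive integers (order ignored).
Euler's pentagonal recurrence: p(k) = p(k-1) + p(k-2) - p(k-5) - p(k-7) + p(k-12) + p(k-15) - ... (offsets j(3j∓1)/2, signs ++--, p(0)=1, p(<0)=0).
DP table for k = 0..115: p(0)=1, p(1)=1, p(2)=2, p(3)=3, p(4)=5, p(5)=7, p(6)=11, p(7)=15, p(8)=22, p(9)=30, p(10)=42, p(11)=56, p(12)=77, p(13)=101, p(14)=135, p(15)=176, p(16)=231, p(17)=297, p(18)=385, p(19)=490, p(20)=627, p(21)=792, p(22)=1002, p(23)=1255, p(24)=1575, p(25)=1958, p(26)=2436, p(27)=3010, p(28)=3718, p(29)=4565, p(30)=5604, p(31)=6842, p(32)=8349, p(33)=10143, p(34)=12310, p(35)=14883, p(36)=17977, p(37)=21637, p(38)=26015, p(39)=31185, p(40)=37338, p(41)=44583, p(42)=53174, p(43)=63261, p(44)=75175, p(45)=89134, p(46)=105558, p(47)=124754, p(48)=147273, p(49)=173525, p(50)=204226, p(51)=239943, p(52)=281589, p(53)=329931, p(54)=386155, p(55)=451276, p(56)=526823, p(57)=614154, p(58)=715220, p(59)=831820, p(60)=966467, p(61)=1121505, p(62)=1300156, p(63)=1505499, p(64)=1741630, p(65)=2012558, p(66)=2323520, p(67)=2679689, p(68)=3087735, p(69)=3554345, p(70)=4087968, p(71)=4697205, p(72)=5392783, p(73)=6185689, p(74)=7089500, p(75)=8118264, p(76)=9289091, p(77)=10619863, p(78)=12132164, p(79)=13848650, p(80)=15796476, p(81)=18004327, p(82)=20506255, p(83)=23338469, p(84)=26543660, p(85)=30167357, p(86)=34262962, p(87)=38887673, p(88)=44108109, p(89)=49995925, p(90)=56634173, p(91)=64112359, p(92)=72533807, p(93)=82010177, p(94)=92669720, p(95)=104651419, p(96)=118114304, p(97)=133230930, p(98)=150198136, p(99)=169229875, p(100)=190569292, p(101)=214481126, p(102)=241265379, p(103)=271248950, p(104)=304801365, p(105)=342325709, p(106)=384276336, p(107)=431149389, p(108)=483502844, p(109)=541946240, p(110)=607163746, p(111)=679903203, p(112)=761002156, p(113)=851376628, p(114)=952050665, p(115)=1064144451.
Final step: p(116) = p(115) + p(114) - p(111) - p(109) + p(104) + p(101) - p(94) - p(90) + p(81) + p(76) - p(65) - p(59) + p(46) + p(39) - p(24) - p(16)
= 1064144451 + 952050665 - 679903203 - 541946240 + 304801365 + 214481126 - 92669720 - 56634173 + 18004327 + 9289091 - 2012558 - 831820 + 105558 + 31185 - 1575 - 231
= 1188908248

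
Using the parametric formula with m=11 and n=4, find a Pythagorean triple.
(105, 88, 137)

Euclid's formula: a = m² - n², b = 2mn, c = m² + n²
m = 11, n = 4
a = 11² - 4² = 121 - 16 = 105
b = 2 × 11 × 4 = 88
c = 11² + 4² = 121 + 16 = 137
Verification: 105² + 88² = 11025 + 7744 = 18769 = 137² ✓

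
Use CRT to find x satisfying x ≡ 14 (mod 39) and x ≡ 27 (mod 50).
677

Using Chinese Remainder Theorem:
M = 39 × 50 = 1950
M1 = 50, M2 = 39
y1 = 50^(-1) mod 39 = 32
y2 = 39^(-1) mod 50 = 9
x = (14×50×32 + 27×39×9) mod 1950 = 677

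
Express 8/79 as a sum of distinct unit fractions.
1/10 + 1/790

Greedy algorithm:
8/79: ceiling(79/8) = 10, use 1/10
1/790: ceiling(790/1) = 790, use 1/790
Result: 8/79 = 1/10 + 1/790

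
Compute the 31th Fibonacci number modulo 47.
1

Matrix identity: Q^n = [[F_(n+1), F_n], [F_n, F_(n-1)]] with Q = [[1,1],[1,0]].
n = 31 = 11111₂. Square-and-multiply, entries mod 47:
Q^1 = [[1,1],[1,0]]
Q^3 = (Q^1)²·Q = [[3,2],[2,1]]
Q^7 = (Q^3)²·Q = [[21,13],[13,8]]
Q^15 = (Q^7)²·Q = [[0,46],[46,1]]
Q^31 = (Q^15)²·Q = [[0,1],[1,46]]
F_31 mod 47 = Q^31[0][1] = 1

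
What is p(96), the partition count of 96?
118114304

p(n) counts ways to write n as a sum of positive integers (order ignored).
Euler's pentagonal recurrence: p(k) = p(k-1) + p(k-2) - p(k-5) - p(k-7) + p(k-12) + p(k-15) - ... (offsets j(3j∓1)/2, signs ++--, p(0)=1, p(<0)=0).
DP table for k = 0..95: p(0)=1, p(1)=1, p(2)=2, p(3)=3, p(4)=5, p(5)=7, p(6)=11, p(7)=15, p(8)=22, p(9)=30, p(10)=42, p(11)=56, p(12)=77, p(13)=101, p(14)=135, p(15)=176, p(16)=231, p(17)=297, p(18)=385, p(19)=490, p(20)=627, p(21)=792, p(22)=1002, p(23)=1255, p(24)=1575, p(25)=1958, p(26)=2436, p(27)=3010, p(28)=3718, p(29)=4565, p(30)=5604, p(31)=6842, p(32)=8349, p(33)=10143, p(34)=12310, p(35)=14883, p(36)=17977, p(37)=21637, p(38)=26015, p(39)=31185, p(40)=37338, p(41)=44583, p(42)=53174, p(43)=63261, p(44)=75175, p(45)=89134, p(46)=105558, p(47)=124754, p(48)=147273, p(49)=173525, p(50)=204226, p(51)=239943, p(52)=281589, p(53)=329931, p(54)=386155, p(55)=451276, p(56)=526823, p(57)=614154, p(58)=715220, p(59)=831820, p(60)=966467, p(61)=1121505, p(62)=1300156, p(63)=1505499, p(64)=1741630, p(65)=2012558, p(66)=2323520, p(67)=2679689, p(68)=3087735, p(69)=3554345, p(70)=4087968, p(71)=4697205, p(72)=5392783, p(73)=6185689, p(74)=7089500, p(75)=8118264, p(76)=9289091, p(77)=10619863, p(78)=12132164, p(79)=13848650, p(80)=15796476, p(81)=18004327, p(82)=20506255, p(83)=23338469, p(84)=26543660, p(85)=30167357, p(86)=34262962, p(87)=38887673, p(88)=44108109, p(89)=49995925, p(90)=56634173, p(91)=64112359, p(92)=72533807, p(93)=82010177, p(94)=92669720, p(95)=104651419.
Final step: p(96) = p(95) + p(94) - p(91) - p(89) + p(84) + p(81) - p(74) - p(70) + p(61) + p(56) - p(45) - p(39) + p(26) + p(19) - p(4)
= 104651419 + 92669720 - 64112359 - 49995925 + 26543660 + 18004327 - 7089500 - 4087968 + 1121505 + 526823 - 89134 - 31185 + 2436 + 490 - 5
= 118114304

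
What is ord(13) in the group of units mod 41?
40

41 is prime, so ord(13) divides φ(41) = 40.
Divisors of 40: 1, 2, 4, 5, 8, 10, 20, 40.
Repeated squaring: 13^1 ≡ 13, 13^2 ≡ 5, 13^4 ≡ 25, 13^8 ≡ 10, 13^16 ≡ 18, 13^32 ≡ 37 (mod 41).
Test 13^d mod 41 for each divisor d in increasing order:
13^1 ≡ 13
13^2 ≡ 5
13^4 ≡ 25
13^5 = 13^4·13^1 ≡ 38
13^8 ≡ 10
13^10 = 13^8·13^2 ≡ 9
13^20 = 13^16·13^4 ≡ 40
13^40 = 13^32·13^8 ≡ 1  ← first divisor giving 1
The order is 40.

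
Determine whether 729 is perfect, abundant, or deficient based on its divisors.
deficient

Proper divisors of 729: sum = 1 + 3 + 9 + 27 + 81 + 243 = 364
Since 364 < 729, 729 is deficient.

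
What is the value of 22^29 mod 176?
0

Repeated squaring. Binary of 29 = 11101.
22^1 ≡ 22 (mod 176); 22^2 ≡ 132 (mod 176); 22^4 ≡ 0 (mod 176); 22^8 ≡ 0 (mod 176); 22^16 ≡ 0 (mod 176)
22^29 = 22^1 × 22^4 × 22^8 × 22^16 ≡ 0 (mod 176)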